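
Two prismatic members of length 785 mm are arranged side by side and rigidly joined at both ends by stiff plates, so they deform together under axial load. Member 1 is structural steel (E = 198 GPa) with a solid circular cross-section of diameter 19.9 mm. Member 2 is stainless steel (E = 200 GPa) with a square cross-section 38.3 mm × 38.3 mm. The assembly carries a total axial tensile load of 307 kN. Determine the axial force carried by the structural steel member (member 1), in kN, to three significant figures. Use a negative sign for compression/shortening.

A_1 = 311 mm².
A_2 = 1467 mm².
Equal strain + equilibrium ⇒ each member carries load in proportion to AE: A₁E₁ = 61580000 N, A₂E₂ = 293400000 N, ΣAE = 355000000 N.
F₁ = P·A₁E₁/ΣAE = 307000·61580000/355000000 = 53260 N.

53.3 kN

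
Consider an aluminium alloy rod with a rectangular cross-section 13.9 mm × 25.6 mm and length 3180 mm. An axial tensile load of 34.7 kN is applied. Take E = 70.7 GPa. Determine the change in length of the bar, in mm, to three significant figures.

A = 355.8 mm².
δ_mech = NL/(AE) = 34700·3180/(355.8·70700) = 4.386 mm.

4.39 mm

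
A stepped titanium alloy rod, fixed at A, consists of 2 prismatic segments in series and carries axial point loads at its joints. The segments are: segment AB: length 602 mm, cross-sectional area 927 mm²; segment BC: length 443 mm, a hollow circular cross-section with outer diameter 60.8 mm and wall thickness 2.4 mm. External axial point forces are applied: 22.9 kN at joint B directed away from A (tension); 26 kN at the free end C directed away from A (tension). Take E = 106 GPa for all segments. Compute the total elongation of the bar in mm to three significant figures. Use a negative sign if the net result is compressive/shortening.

Internal axial forces (sectioning from the free end, tension +): N_BC = 26 kN, N_AB = 48.9 kN.
A_BC = 440.3 mm².
δ_AB = 48900·602/(927·106000) = 0.2996 mm
δ_BC = 26000·443/(440.3·106000) = 0.2468 mm
δ = Σδ_i = 0.5464 mm.

0.546 mm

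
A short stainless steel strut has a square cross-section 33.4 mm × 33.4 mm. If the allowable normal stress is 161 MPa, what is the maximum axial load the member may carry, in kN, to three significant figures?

A = 1116 mm².
P_max = σ_allow · A = 161 · 1116 = 179600 N = 179.6 kN.

180 kN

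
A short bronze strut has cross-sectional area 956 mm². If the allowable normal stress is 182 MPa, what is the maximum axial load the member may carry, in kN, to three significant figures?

174 kN

P_max = σ_allow · A = 182 · 956 = 174000 N = 174 kN.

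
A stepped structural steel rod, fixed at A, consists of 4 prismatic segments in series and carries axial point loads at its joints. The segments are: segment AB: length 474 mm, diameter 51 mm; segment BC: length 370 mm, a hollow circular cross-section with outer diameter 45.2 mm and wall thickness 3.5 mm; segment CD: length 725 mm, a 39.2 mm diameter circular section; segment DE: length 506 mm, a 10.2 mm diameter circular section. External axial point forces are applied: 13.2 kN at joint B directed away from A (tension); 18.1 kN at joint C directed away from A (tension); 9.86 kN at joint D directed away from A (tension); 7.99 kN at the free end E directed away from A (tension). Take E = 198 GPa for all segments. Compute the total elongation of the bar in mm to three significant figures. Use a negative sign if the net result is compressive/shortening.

Internal axial forces (sectioning from the free end, tension +): N_DE = 7.99 kN, N_CD = 17.85 kN, N_BC = 35.95 kN, N_AB = 49.15 kN.
A_AB = 2043 mm².
A_BC = 458.5 mm².
A_CD = 1207 mm².
A_DE = 81.71 mm².
δ_AB = 49150·474/(2043·198000) = 0.0576 mm
δ_BC = 35950·370/(458.5·198000) = 0.1465 mm
δ_CD = 17850·725/(1207·198000) = 0.05416 mm
δ_DE = 7990·506/(81.71·198000) = 0.2499 mm
δ = Σδ_i = 0.5082 mm.

0.508 mm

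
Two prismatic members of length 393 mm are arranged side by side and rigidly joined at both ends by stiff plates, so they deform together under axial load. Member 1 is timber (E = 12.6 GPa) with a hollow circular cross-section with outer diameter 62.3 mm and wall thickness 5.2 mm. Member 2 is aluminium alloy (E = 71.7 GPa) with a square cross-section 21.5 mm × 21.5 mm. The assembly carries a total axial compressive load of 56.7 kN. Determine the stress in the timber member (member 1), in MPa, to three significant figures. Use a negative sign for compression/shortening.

A_1 = 932.8 mm².
A_2 = 462.2 mm².
Equal strain + equilibrium ⇒ each member carries load in proportion to AE: A₁E₁ = 11750000 N, A₂E₂ = 33140000 N, ΣAE = 44900000 N.
σ₁ = P·E₁/ΣAE = -56700·12600/44900000 = -15.91 MPa.

-15.9 MPa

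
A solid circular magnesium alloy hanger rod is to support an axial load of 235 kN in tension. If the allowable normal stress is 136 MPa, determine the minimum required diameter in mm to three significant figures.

Required area A ≥ P/σ_allow = 235000/136 = 1728 mm².
For a solid circular section, d ≥ √(4A/π) = 46.91 mm.

46.9 mm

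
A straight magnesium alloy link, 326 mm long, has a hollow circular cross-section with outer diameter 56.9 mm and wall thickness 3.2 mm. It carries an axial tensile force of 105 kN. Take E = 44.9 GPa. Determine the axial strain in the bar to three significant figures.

A = 539.9 mm².
σ = N/A = 194.5 MPa; ε = σ/E = 194.5/44900 = 4.332e-03.

0.00433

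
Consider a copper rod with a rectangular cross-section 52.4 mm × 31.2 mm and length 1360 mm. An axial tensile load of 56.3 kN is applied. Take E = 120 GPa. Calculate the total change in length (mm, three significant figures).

0.390 mm

A = 1635 mm².
δ_mech = NL/(AE) = 56300·1360/(1635·120000) = 0.3903 mm.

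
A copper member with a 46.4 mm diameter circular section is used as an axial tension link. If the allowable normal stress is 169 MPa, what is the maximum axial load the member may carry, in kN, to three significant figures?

286 kN

A = 1691 mm².
P_max = σ_allow · A = 169 · 1691 = 285800 N = 285.8 kN.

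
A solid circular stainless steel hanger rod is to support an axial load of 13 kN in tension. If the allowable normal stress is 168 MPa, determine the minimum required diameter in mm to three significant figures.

9.93 mm

Required area A ≥ P/σ_allow = 13000/168 = 77.38 mm².
For a solid circular section, d ≥ √(4A/π) = 9.926 mm.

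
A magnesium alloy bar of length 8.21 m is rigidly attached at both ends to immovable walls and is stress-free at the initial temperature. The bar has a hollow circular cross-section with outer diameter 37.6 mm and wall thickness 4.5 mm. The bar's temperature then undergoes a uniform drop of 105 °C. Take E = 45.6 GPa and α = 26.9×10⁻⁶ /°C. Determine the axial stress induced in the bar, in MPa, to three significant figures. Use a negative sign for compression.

Free thermal expansion αLΔT = 26.9e-6 · 8210 · -105 = -23.19 mm.
The walls impose strain ε = −(-23.19)/8210 = 2.8245e-03; σ = Eε = 45600 · 2.8245e-03 = 128.8 MPa.

129 MPa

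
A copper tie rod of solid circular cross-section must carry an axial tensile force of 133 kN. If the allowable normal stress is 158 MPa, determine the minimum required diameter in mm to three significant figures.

32.7 mm

Required area A ≥ P/σ_allow = 133000/158 = 841.8 mm².
For a solid circular section, d ≥ √(4A/π) = 32.74 mm.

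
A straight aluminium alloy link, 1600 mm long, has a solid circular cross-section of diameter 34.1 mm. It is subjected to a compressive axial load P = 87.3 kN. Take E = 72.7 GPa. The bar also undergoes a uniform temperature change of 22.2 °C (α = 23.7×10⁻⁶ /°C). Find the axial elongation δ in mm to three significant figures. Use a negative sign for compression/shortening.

-1.26 mm

A = 913.3 mm².
δ_mech = NL/(AE) = -87300·1600/(913.3·72700) = -2.104 mm.
δ_thermal = αLΔT = 23.7e-6·1600·22.2 = 0.8418 mm.
δ = δ_mech + δ_thermal = -1.262 mm.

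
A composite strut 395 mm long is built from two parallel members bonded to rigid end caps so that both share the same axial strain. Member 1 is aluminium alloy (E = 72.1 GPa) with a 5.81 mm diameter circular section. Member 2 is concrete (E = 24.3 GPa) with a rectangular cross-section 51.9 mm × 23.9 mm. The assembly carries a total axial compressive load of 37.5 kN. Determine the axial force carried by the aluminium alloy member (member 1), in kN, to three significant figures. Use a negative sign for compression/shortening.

A_1 = 26.51 mm².
A_2 = 1240 mm².
Equal strain + equilibrium ⇒ each member carries load in proportion to AE: A₁E₁ = 1912000 N, A₂E₂ = 30140000 N, ΣAE = 32050000 N.
F₁ = P·A₁E₁/ΣAE = -37500·1912000/32050000 = -2236 N.

-2.24 kN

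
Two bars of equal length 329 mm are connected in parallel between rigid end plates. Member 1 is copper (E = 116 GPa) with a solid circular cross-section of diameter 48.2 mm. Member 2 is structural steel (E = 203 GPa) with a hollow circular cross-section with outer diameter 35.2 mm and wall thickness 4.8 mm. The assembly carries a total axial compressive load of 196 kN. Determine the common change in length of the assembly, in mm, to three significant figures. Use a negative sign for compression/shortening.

-0.212 mm

A_1 = 1825 mm².
A_2 = 458.4 mm².
Equal strain + equilibrium ⇒ each member carries load in proportion to AE: A₁E₁ = 211700000 N, A₂E₂ = 93060000 N, ΣAE = 304700000 N.
δ = PL/ΣAE = -196000·329/304700000 = -0.2116 mm.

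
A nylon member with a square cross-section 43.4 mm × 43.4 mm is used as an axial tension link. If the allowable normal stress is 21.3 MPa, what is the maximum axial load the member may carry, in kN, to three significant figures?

A = 1884 mm².
P_max = σ_allow · A = 21.3 · 1884 = 40120 N = 40.12 kN.

40.1 kN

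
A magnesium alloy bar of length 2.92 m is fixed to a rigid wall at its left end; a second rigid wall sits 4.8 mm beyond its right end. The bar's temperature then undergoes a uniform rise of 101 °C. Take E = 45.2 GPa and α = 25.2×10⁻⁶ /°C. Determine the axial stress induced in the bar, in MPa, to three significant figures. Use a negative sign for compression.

-40.7 MPa

Free thermal expansion αLΔT = 25.2e-6 · 2920 · 101 = 7.432 mm.
The walls engage after the gap closes; constrained expansion = 7.432 − 4.8 = 2.632 mm.
The walls impose strain ε = −(2.632)/2920 = -9.0136e-04; σ = Eε = 45200 · -9.0136e-04 = -40.74 MPa.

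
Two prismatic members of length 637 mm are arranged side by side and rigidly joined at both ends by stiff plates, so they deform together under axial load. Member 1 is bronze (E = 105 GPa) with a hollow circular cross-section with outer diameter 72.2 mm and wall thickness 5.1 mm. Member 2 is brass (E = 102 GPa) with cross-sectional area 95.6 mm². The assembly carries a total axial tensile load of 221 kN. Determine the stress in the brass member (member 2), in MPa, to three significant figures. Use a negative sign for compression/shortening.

184 MPa

A_1 = 1075 mm².
Equal strain + equilibrium ⇒ each member carries load in proportion to AE: A₁E₁ = 112900000 N, A₂E₂ = 9751000 N, ΣAE = 122600000 N.
σ₂ = P·E₂/ΣAE = 221000·102000/122600000 = 183.8 MPa.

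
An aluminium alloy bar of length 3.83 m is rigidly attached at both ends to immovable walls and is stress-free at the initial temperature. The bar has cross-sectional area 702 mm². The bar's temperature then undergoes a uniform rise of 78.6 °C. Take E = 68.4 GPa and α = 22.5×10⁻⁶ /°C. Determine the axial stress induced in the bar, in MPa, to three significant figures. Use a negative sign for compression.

Free thermal expansion αLΔT = 22.5e-6 · 3830 · 78.6 = 6.773 mm.
The walls impose strain ε = −(6.773)/3830 = -1.7685e-03; σ = Eε = 68400 · -1.7685e-03 = -121 MPa.

-121 MPa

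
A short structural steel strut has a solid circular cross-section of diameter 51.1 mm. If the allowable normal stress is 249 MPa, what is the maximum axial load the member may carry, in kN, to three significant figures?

A = 2051 mm².
P_max = σ_allow · A = 249 · 2051 = 510700 N = 510.7 kN.

511 kN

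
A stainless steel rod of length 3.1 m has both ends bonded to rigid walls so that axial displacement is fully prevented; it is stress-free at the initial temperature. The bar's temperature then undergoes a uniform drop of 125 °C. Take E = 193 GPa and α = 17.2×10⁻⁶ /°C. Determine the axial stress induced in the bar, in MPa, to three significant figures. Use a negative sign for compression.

Free thermal expansion αLΔT = 17.2e-6 · 3100 · -125 = -6.665 mm.
The walls impose strain ε = −(-6.665)/3100 = 2.1500e-03; σ = Eε = 193000 · 2.1500e-03 = 414.9 MPa.

415 MPa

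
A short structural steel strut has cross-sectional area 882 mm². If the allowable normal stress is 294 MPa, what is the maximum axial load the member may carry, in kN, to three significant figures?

P_max = σ_allow · A = 294 · 882 = 259300 N = 259.3 kN.

259 kN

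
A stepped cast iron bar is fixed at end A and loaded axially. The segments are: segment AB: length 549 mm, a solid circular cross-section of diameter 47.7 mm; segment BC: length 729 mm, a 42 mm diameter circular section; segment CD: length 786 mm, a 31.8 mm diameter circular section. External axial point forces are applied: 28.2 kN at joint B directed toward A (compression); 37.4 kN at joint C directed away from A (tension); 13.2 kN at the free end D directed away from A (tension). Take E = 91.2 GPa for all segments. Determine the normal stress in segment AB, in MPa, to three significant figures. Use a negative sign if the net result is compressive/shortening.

Internal axial forces (sectioning from the free end, tension +): N_CD = 13.2 kN, N_BC = 50.6 kN, N_AB = 22.4 kN.
A_AB = 1787 mm².
σ_AB = N_AB/A_AB = 22400/1787 = 12.53 MPa.

12.5 MPa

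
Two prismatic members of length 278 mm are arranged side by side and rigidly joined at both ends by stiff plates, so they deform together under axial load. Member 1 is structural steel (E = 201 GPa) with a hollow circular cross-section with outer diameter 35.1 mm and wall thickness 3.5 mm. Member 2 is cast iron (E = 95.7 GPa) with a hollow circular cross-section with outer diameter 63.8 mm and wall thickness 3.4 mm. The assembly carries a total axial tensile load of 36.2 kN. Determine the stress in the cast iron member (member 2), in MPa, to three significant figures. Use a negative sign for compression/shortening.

A_1 = 347.5 mm².
A_2 = 645.2 mm².
Equal strain + equilibrium ⇒ each member carries load in proportion to AE: A₁E₁ = 69840000 N, A₂E₂ = 61740000 N, ΣAE = 131600000 N.
σ₂ = P·E₂/ΣAE = 36200·95700/131600000 = 26.33 MPa.

26.3 MPa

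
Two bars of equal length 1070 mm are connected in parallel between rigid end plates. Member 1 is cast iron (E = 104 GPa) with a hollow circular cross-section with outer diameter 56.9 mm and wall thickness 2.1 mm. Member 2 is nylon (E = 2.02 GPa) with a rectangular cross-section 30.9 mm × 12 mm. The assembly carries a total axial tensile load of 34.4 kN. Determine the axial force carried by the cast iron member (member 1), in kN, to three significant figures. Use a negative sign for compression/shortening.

33.7 kN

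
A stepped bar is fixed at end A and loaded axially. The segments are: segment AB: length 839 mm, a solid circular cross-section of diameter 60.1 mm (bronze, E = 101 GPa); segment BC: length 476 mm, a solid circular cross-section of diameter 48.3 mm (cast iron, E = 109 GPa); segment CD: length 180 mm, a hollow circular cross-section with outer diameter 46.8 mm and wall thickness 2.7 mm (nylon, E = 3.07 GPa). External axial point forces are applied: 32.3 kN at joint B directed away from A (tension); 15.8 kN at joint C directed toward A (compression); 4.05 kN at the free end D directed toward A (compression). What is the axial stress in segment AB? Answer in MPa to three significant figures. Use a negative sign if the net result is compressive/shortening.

4.39 MPa

Internal axial forces (sectioning from the free end, tension +): N_CD = -4.05 kN, N_BC = -19.85 kN, N_AB = 12.45 kN.
A_AB = 2837 mm².
σ_AB = N_AB/A_AB = 12450/2837 = 4.389 MPa.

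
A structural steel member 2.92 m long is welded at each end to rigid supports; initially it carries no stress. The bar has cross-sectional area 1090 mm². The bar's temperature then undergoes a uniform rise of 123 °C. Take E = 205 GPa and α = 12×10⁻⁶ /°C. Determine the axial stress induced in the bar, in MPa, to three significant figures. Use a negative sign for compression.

-303 MPa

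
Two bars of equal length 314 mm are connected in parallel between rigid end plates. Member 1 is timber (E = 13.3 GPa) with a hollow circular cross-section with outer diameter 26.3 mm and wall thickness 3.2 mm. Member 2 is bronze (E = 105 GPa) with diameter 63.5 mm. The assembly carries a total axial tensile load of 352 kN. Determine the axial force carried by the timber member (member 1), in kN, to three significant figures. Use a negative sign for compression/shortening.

3.24 kN

A_1 = 232.2 mm².
A_2 = 3167 mm².
Equal strain + equilibrium ⇒ each member carries load in proportion to AE: A₁E₁ = 3089000 N, A₂E₂ = 332500000 N, ΣAE = 335600000 N.
F₁ = P·A₁E₁/ΣAE = 352000·3089000/335600000 = 3239 N.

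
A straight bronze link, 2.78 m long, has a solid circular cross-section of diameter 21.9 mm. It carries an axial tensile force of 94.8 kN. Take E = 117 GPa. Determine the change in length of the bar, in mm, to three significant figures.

5.98 mm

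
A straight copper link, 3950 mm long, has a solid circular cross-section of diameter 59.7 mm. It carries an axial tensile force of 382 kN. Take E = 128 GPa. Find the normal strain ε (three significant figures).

0.00107

A = 2799 mm².
σ = N/A = 136.5 MPa; ε = σ/E = 136.5/128000 = 1.066e-03.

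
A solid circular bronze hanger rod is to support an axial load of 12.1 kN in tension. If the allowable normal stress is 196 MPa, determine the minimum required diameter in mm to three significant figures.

8.87 mm

Required area A ≥ P/σ_allow = 12100/196 = 61.73 mm².
For a solid circular section, d ≥ √(4A/π) = 8.866 mm.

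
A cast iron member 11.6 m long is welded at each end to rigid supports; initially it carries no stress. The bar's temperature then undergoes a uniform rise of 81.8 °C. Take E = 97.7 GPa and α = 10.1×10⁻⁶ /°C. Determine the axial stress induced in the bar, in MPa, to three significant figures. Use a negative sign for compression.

Free thermal expansion αLΔT = 10.1e-6 · 11600 · 81.8 = 9.584 mm.
The walls impose strain ε = −(9.584)/11600 = -8.2618e-04; σ = Eε = 97700 · -8.2618e-04 = -80.72 MPa.

-80.7 MPa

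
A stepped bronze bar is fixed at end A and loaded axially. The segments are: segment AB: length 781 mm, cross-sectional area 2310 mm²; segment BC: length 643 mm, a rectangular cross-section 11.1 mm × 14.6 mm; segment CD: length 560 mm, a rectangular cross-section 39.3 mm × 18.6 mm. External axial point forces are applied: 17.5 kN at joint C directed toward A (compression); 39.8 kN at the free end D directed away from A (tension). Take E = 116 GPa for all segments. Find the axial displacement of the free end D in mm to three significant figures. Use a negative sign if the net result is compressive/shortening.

1.09 mm

Internal axial forces (sectioning from the free end, tension +): N_CD = 39.8 kN, N_BC = 22.3 kN, N_AB = 22.3 kN.
A_BC = 162.1 mm².
A_CD = 731 mm².
δ_AB = 22300·781/(2310·116000) = 0.065 mm
δ_BC = 22300·643/(162.1·116000) = 0.7627 mm
δ_CD = 39800·560/(731·116000) = 0.2628 mm
δ = Σδ_i = 1.091 mm.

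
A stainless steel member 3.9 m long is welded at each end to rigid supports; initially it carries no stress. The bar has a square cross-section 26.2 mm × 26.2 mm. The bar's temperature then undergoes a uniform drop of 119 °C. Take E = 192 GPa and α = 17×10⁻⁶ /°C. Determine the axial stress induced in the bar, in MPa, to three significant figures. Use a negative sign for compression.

Free thermal expansion αLΔT = 17e-6 · 3900 · -119 = -7.89 mm.
The walls impose strain ε = −(-7.89)/3900 = 2.0230e-03; σ = Eε = 192000 · 2.0230e-03 = 388.4 MPa.

388 MPa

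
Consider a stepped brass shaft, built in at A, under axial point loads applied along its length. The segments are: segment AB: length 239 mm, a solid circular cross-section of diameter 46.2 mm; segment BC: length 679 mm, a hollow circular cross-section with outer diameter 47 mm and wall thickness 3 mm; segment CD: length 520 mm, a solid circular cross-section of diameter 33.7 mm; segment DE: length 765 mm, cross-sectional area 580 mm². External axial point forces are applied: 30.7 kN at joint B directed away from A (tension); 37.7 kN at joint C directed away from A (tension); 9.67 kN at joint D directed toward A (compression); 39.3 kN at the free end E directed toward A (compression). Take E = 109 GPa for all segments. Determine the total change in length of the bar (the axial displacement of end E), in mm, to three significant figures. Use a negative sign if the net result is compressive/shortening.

-0.881 mm

Internal axial forces (sectioning from the free end, tension +): N_DE = -39.3 kN, N_CD = -48.97 kN, N_BC = -11.27 kN, N_AB = 19.43 kN.
A_AB = 1676 mm².
A_BC = 414.7 mm².
A_CD = 892 mm².
δ_AB = 19430·239/(1676·109000) = 0.02541 mm
δ_BC = -11270·679/(414.7·109000) = -0.1693 mm
δ_CD = -48970·520/(892·109000) = -0.2619 mm
δ_DE = -39300·765/(580·109000) = -0.4756 mm
δ = Σδ_i = -0.8813 mm.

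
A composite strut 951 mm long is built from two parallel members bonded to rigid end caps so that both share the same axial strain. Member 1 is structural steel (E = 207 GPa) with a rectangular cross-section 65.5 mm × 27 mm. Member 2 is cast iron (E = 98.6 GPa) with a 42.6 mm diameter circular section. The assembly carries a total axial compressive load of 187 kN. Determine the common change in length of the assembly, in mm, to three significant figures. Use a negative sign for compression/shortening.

-0.351 mm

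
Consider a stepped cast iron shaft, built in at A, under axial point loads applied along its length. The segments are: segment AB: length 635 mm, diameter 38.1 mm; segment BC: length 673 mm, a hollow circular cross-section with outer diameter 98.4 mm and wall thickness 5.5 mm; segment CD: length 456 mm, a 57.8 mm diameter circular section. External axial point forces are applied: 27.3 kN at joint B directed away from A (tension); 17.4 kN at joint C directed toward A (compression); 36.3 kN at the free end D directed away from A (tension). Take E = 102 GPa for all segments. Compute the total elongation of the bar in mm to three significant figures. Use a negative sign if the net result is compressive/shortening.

Internal axial forces (sectioning from the free end, tension +): N_CD = 36.3 kN, N_BC = 18.9 kN, N_AB = 46.2 kN.
A_AB = 1140 mm².
A_BC = 1605 mm².
A_CD = 2624 mm².
δ_AB = 46200·635/(1140·102000) = 0.2523 mm
δ_BC = 18900·673/(1605·102000) = 0.07769 mm
δ_CD = 36300·456/(2624·102000) = 0.06185 mm
δ = Σδ_i = 0.3918 mm.

0.392 mm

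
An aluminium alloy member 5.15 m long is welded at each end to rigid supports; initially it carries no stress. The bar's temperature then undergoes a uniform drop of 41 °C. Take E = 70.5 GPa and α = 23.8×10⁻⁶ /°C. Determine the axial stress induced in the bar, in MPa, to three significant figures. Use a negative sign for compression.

Free thermal expansion αLΔT = 23.8e-6 · 5150 · -41 = -5.025 mm.
The walls impose strain ε = −(-5.025)/5150 = 9.7580e-04; σ = Eε = 70500 · 9.7580e-04 = 68.79 MPa.

68.8 MPa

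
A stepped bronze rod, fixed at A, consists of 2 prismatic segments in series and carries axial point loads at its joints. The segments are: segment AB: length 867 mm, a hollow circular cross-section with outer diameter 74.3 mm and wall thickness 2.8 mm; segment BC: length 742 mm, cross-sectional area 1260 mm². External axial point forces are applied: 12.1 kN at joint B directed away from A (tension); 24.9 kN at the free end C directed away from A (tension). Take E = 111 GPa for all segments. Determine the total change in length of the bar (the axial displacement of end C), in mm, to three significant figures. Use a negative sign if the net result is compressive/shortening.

0.592 mm

Internal axial forces (sectioning from the free end, tension +): N_BC = 24.9 kN, N_AB = 37 kN.
A_AB = 628.9 mm².
δ_AB = 37000·867/(628.9·111000) = 0.4595 mm
δ_BC = 24900·742/(1260·111000) = 0.1321 mm
δ = Σδ_i = 0.5916 mm.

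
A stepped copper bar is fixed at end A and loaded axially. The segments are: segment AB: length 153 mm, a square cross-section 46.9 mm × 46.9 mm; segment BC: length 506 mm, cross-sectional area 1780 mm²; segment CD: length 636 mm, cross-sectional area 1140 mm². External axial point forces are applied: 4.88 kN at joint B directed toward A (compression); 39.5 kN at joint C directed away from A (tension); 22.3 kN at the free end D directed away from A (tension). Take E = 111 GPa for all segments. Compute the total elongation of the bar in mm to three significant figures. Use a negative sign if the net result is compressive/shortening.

0.306 mm

Internal axial forces (sectioning from the free end, tension +): N_CD = 22.3 kN, N_BC = 61.8 kN, N_AB = 56.92 kN.
A_AB = 2200 mm².
δ_AB = 56920·153/(2200·111000) = 0.03567 mm
δ_BC = 61800·506/(1780·111000) = 0.1583 mm
δ_CD = 22300·636/(1140·111000) = 0.1121 mm
δ = Σδ_i = 0.306 mm.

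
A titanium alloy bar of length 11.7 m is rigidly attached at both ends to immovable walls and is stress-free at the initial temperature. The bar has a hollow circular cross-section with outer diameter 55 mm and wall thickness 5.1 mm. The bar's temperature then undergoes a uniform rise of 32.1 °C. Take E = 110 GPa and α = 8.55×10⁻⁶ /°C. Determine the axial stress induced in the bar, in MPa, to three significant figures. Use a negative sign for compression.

-30.2 MPa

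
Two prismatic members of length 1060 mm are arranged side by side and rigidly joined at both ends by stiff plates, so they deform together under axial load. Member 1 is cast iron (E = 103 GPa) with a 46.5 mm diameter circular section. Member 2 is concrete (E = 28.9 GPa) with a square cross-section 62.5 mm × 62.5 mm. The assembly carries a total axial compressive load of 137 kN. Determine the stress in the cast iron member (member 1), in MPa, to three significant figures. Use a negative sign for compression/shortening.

-49.0 MPa

A_1 = 1698 mm².
A_2 = 3906 mm².
Equal strain + equilibrium ⇒ each member carries load in proportion to AE: A₁E₁ = 174900000 N, A₂E₂ = 112900000 N, ΣAE = 287800000 N.
σ₁ = P·E₁/ΣAE = -137000·103000/287800000 = -49.03 MPa.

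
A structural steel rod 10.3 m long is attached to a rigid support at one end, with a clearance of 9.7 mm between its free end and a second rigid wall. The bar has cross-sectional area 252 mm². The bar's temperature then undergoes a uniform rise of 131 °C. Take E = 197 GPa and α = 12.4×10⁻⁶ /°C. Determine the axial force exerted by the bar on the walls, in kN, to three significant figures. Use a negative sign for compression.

-33.9 kN

Free thermal expansion αLΔT = 12.4e-6 · 10300 · 131 = 16.73 mm.
The walls engage after the gap closes; constrained expansion = 16.73 − 9.7 = 7.031 mm.
The walls impose strain ε = −(7.031)/10300 = -6.8265e-04; σ = Eε = 197000 · -6.8265e-04 = -134.5 MPa.
Wall reaction R = σ·A = -134.5·252 = -33890 N = -33.89 kN.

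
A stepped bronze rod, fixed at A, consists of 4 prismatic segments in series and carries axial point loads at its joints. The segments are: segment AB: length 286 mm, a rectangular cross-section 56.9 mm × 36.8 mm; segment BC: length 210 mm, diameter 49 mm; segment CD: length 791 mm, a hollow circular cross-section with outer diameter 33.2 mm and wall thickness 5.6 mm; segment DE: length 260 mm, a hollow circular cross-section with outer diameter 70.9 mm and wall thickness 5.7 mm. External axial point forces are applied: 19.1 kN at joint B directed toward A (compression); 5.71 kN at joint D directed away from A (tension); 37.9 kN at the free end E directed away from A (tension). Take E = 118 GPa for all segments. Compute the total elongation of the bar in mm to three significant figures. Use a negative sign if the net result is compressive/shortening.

Internal axial forces (sectioning from the free end, tension +): N_DE = 37.9 kN, N_CD = 43.61 kN, N_BC = 43.61 kN, N_AB = 24.51 kN.
A_AB = 2094 mm².
A_BC = 1886 mm².
A_CD = 485.6 mm².
A_DE = 1168 mm².
δ_AB = 24510·286/(2094·118000) = 0.02837 mm
δ_BC = 43610·210/(1886·118000) = 0.04116 mm
δ_CD = 43610·791/(485.6·118000) = 0.6021 mm
δ_DE = 37900·260/(1168·118000) = 0.07153 mm
δ = Σδ_i = 0.7431 mm.

0.743 mm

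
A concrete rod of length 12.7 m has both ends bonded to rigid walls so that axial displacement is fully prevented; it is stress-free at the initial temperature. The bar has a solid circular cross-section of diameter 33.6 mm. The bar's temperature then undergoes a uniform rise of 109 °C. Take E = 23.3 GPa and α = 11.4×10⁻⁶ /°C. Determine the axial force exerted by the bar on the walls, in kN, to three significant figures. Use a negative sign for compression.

Free thermal expansion αLΔT = 11.4e-6 · 12700 · 109 = 15.78 mm.
The walls impose strain ε = −(15.78)/12700 = -1.2426e-03; σ = Eε = 23300 · -1.2426e-03 = -28.95 MPa.
Wall reaction R = σ·A = -28.95·886.7 = -25670 N = -25.67 kN.

-25.7 kN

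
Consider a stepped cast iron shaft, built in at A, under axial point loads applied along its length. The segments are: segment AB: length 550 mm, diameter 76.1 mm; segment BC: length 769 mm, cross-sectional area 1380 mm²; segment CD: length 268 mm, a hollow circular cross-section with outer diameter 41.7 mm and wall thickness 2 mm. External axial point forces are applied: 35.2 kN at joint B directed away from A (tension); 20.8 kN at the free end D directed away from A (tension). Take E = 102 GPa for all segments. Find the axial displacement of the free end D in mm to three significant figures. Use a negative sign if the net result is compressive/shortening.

0.399 mm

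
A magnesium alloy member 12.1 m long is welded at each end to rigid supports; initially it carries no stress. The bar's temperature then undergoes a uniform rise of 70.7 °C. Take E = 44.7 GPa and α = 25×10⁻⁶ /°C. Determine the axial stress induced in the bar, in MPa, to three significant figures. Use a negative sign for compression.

-79.0 MPa

Free thermal expansion αLΔT = 25e-6 · 12100 · 70.7 = 21.39 mm.
The walls impose strain ε = −(21.39)/12100 = -1.7675e-03; σ = Eε = 44700 · -1.7675e-03 = -79.01 MPa.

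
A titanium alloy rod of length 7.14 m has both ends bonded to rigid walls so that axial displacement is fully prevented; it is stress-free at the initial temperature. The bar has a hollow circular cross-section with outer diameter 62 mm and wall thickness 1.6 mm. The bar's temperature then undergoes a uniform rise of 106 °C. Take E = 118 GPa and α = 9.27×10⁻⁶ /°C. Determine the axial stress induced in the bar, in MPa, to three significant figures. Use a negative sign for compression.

Free thermal expansion αLΔT = 9.27e-6 · 7140 · 106 = 7.016 mm.
The walls impose strain ε = −(7.016)/7140 = -9.8262e-04; σ = Eε = 118000 · -9.8262e-04 = -115.9 MPa.

-116 MPa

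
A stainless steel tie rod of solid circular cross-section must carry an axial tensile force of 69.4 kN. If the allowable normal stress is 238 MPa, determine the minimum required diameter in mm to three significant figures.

19.3 mm

Required area A ≥ P/σ_allow = 69400/238 = 291.6 mm².
For a solid circular section, d ≥ √(4A/π) = 19.27 mm.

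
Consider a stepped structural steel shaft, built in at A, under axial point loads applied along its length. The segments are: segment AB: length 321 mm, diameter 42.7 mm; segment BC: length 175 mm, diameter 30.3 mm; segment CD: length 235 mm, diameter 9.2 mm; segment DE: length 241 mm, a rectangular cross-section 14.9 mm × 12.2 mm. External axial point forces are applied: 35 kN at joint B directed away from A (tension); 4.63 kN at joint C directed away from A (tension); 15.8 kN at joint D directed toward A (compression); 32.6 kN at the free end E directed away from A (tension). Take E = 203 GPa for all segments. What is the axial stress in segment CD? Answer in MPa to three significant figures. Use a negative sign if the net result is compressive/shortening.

Internal axial forces (sectioning from the free end, tension +): N_DE = 32.6 kN, N_CD = 16.8 kN, N_BC = 21.43 kN, N_AB = 56.43 kN.
A_CD = 66.48 mm².
σ_CD = N_CD/A_CD = 16800/66.48 = 252.7 MPa.

253 MPa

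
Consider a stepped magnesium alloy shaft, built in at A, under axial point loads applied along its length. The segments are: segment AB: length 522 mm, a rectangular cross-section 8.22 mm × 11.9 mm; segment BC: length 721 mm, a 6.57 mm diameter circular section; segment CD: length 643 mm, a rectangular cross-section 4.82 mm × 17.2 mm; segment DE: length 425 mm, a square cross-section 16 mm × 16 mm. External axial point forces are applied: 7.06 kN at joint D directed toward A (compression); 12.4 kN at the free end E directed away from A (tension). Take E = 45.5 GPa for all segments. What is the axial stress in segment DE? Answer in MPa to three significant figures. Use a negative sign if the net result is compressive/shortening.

48.4 MPa

Internal axial forces (sectioning from the free end, tension +): N_DE = 12.4 kN, N_CD = 5.34 kN, N_BC = 5.34 kN, N_AB = 5.34 kN.
A_DE = 256 mm².
σ_DE = N_DE/A_DE = 12400/256 = 48.44 MPa.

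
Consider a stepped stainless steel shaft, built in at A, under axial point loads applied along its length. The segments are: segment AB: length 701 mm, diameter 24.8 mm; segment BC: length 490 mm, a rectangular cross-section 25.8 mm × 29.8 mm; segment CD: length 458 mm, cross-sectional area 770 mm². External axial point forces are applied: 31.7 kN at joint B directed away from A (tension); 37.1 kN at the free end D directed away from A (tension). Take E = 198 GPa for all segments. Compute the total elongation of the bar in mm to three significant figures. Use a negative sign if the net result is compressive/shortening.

Internal axial forces (sectioning from the free end, tension +): N_CD = 37.1 kN, N_BC = 37.1 kN, N_AB = 68.8 kN.
A_AB = 483.1 mm².
A_BC = 768.8 mm².
δ_AB = 68800·701/(483.1·198000) = 0.5043 mm
δ_BC = 37100·490/(768.8·198000) = 0.1194 mm
δ_CD = 37100·458/(770·198000) = 0.1115 mm
δ = Σδ_i = 0.7351 mm.

0.735 mm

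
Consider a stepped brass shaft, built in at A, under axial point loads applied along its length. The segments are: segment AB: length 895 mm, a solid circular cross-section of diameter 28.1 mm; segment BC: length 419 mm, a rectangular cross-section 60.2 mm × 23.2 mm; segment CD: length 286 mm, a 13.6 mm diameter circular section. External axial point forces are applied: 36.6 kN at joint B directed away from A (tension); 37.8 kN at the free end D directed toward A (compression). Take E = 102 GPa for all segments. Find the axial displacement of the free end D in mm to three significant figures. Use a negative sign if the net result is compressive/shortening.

-0.858 mm

Internal axial forces (sectioning from the free end, tension +): N_CD = -37.8 kN, N_BC = -37.8 kN, N_AB = -1.2 kN.
A_AB = 620.2 mm².
A_BC = 1397 mm².
A_CD = 145.3 mm².
δ_AB = -1200·895/(620.2·102000) = -0.01698 mm
δ_BC = -37800·419/(1397·102000) = -0.1112 mm
δ_CD = -37800·286/(145.3·102000) = -0.7296 mm
δ = Σδ_i = -0.8578 mm.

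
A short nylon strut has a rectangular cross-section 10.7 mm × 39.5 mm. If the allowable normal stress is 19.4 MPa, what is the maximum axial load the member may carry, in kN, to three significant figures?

A = 422.6 mm².
P_max = σ_allow · A = 19.4 · 422.6 = 8199 N = 8.199 kN.

8.20 kN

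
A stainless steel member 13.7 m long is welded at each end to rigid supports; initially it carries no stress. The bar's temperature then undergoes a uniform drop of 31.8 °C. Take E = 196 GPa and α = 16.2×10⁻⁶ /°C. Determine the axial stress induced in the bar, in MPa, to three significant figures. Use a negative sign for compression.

101 MPa

Free thermal expansion αLΔT = 16.2e-6 · 13700 · -31.8 = -7.058 mm.
The walls impose strain ε = −(-7.058)/13700 = 5.1516e-04; σ = Eε = 196000 · 5.1516e-04 = 101 MPa.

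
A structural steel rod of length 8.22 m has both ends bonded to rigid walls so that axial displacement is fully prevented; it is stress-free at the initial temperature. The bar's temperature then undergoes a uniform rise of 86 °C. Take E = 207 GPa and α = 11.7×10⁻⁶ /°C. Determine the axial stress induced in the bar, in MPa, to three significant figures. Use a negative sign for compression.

-208 MPa

Free thermal expansion αLΔT = 11.7e-6 · 8220 · 86 = 8.271 mm.
The walls impose strain ε = −(8.271)/8220 = -1.0062e-03; σ = Eε = 207000 · -1.0062e-03 = -208.3 MPa.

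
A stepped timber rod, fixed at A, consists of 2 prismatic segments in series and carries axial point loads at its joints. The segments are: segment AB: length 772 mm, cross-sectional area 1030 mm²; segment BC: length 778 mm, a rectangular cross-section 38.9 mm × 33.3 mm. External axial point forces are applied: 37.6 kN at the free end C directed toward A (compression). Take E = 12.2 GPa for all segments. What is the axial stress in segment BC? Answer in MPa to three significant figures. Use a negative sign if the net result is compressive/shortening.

-29.0 MPa

Internal axial forces (sectioning from the free end, tension +): N_BC = -37.6 kN, N_AB = -37.6 kN.
A_BC = 1295 mm².
σ_BC = N_BC/A_BC = -37600/1295 = -29.03 MPa.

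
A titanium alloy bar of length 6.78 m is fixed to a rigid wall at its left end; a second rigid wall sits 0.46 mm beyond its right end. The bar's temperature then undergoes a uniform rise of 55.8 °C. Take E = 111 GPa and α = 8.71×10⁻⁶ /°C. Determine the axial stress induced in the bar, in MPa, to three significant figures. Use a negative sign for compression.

Free thermal expansion αLΔT = 8.71e-6 · 6780 · 55.8 = 3.295 mm.
The walls engage after the gap closes; constrained expansion = 3.295 − 0.46 = 2.835 mm.
The walls impose strain ε = −(2.835)/6780 = -4.1817e-04; σ = Eε = 111000 · -4.1817e-04 = -46.42 MPa.

-46.4 MPa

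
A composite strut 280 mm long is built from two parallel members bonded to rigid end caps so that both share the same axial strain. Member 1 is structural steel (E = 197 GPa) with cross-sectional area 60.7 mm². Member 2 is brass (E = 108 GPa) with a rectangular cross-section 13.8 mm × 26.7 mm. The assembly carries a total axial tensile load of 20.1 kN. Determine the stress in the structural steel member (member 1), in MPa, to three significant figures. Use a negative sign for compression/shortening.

A_2 = 368.5 mm².
Equal strain + equilibrium ⇒ each member carries load in proportion to AE: A₁E₁ = 11960000 N, A₂E₂ = 39790000 N, ΣAE = 51750000 N.
σ₁ = P·E₁/ΣAE = 20100·197000/51750000 = 76.51 MPa.

76.5 MPa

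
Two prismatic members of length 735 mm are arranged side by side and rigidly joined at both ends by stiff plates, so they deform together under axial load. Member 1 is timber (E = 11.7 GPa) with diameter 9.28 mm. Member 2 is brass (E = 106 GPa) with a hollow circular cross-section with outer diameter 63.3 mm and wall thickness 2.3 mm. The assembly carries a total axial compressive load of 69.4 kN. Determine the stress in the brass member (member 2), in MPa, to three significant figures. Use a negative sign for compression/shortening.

A_1 = 67.64 mm².
A_2 = 440.8 mm².
Equal strain + equilibrium ⇒ each member carries load in proportion to AE: A₁E₁ = 791400 N, A₂E₂ = 46720000 N, ΣAE = 47510000 N.
σ₂ = P·E₂/ΣAE = -69400·106000/47510000 = -154.8 MPa.

-155 MPa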